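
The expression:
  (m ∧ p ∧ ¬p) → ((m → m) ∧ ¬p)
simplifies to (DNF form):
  True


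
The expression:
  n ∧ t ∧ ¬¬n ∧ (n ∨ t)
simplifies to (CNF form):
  n ∧ t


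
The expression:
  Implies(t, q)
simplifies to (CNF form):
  q | ~t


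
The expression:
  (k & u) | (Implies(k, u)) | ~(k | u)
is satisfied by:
  {u: True, k: False}
  {k: False, u: False}
  {k: True, u: True}


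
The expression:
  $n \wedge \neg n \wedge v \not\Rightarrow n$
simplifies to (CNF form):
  $\text{False}$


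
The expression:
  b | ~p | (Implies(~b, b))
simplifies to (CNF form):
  b | ~p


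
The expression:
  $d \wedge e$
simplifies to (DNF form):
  $d \wedge e$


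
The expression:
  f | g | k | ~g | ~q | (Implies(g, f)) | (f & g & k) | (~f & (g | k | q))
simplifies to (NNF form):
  True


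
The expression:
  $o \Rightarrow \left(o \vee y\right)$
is always true.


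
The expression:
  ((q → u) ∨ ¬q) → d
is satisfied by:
  {d: True, q: True, u: False}
  {d: True, u: False, q: False}
  {d: True, q: True, u: True}
  {d: True, u: True, q: False}
  {q: True, u: False, d: False}


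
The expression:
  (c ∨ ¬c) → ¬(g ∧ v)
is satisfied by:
  {g: False, v: False}
  {v: True, g: False}
  {g: True, v: False}


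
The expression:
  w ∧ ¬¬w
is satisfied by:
  {w: True}


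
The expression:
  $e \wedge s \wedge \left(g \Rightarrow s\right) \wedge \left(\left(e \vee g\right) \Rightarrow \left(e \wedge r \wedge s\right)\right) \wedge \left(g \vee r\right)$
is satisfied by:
  {r: True, e: True, s: True}


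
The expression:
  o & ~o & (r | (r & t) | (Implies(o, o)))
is never true.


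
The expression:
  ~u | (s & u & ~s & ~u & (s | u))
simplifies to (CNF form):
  ~u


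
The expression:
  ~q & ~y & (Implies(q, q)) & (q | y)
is never true.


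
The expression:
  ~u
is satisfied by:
  {u: False}


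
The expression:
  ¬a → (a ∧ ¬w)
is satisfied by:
  {a: True}


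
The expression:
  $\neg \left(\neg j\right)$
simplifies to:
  $j$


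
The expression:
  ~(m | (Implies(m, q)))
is never true.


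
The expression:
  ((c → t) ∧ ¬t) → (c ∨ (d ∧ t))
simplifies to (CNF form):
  c ∨ t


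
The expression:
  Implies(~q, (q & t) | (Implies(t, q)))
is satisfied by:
  {q: True, t: False}
  {t: False, q: False}
  {t: True, q: True}


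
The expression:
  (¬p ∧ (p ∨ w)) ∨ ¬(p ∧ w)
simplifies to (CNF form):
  ¬p ∨ ¬w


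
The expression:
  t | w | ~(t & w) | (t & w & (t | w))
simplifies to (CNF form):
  True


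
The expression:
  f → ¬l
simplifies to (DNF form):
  ¬f ∨ ¬l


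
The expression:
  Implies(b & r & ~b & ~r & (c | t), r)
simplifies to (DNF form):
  True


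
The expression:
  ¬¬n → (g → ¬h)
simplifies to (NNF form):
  ¬g ∨ ¬h ∨ ¬n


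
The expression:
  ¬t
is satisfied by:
  {t: False}


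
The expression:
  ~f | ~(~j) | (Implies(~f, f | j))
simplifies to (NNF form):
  True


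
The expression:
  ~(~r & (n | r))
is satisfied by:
  {r: True, n: False}
  {n: False, r: False}
  {n: True, r: True}


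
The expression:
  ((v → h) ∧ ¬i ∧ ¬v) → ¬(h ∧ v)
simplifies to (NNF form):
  True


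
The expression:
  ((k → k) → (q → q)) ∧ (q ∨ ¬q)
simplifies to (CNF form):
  True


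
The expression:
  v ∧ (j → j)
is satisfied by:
  {v: True}


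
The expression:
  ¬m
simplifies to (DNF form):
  ¬m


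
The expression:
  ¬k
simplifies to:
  ¬k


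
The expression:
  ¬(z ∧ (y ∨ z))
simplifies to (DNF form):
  ¬z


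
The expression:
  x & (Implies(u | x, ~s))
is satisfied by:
  {x: True, s: False}


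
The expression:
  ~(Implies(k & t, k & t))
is never true.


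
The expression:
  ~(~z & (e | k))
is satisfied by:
  {z: True, k: False, e: False}
  {z: True, e: True, k: False}
  {z: True, k: True, e: False}
  {z: True, e: True, k: True}
  {e: False, k: False, z: False}


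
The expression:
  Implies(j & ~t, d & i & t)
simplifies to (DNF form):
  t | ~j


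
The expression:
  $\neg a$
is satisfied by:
  {a: False}


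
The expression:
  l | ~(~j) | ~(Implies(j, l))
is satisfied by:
  {l: True, j: True}
  {l: True, j: False}
  {j: True, l: False}


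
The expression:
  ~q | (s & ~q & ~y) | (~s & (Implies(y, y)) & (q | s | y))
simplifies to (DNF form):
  ~q | ~s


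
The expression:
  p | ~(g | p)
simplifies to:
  p | ~g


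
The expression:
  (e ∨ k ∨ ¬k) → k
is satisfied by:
  {k: True}


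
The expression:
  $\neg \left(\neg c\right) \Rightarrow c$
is always true.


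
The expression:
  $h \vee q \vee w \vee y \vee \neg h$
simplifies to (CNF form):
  $\text{True}$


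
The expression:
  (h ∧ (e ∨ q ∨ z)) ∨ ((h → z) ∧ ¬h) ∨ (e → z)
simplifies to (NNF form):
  True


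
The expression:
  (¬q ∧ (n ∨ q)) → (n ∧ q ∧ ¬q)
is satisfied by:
  {q: True, n: False}
  {n: False, q: False}
  {n: True, q: True}


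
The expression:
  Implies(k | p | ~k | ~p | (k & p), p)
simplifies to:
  p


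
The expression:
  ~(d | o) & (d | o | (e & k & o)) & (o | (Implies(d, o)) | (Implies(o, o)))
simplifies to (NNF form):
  False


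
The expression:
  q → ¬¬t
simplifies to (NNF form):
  t ∨ ¬q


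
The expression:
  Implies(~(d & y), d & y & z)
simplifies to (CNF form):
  d & y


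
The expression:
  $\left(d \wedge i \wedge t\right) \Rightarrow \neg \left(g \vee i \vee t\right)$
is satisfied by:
  {t: False, d: False, i: False}
  {i: True, t: False, d: False}
  {d: True, t: False, i: False}
  {i: True, d: True, t: False}
  {t: True, i: False, d: False}
  {i: True, t: True, d: False}
  {d: True, t: True, i: False}


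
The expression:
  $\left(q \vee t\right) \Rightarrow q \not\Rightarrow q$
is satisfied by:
  {q: False, t: False}


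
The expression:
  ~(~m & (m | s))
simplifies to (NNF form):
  m | ~s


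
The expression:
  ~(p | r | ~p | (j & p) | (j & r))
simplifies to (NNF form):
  False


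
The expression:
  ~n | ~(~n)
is always true.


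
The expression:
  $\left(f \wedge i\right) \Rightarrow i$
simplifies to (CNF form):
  $\text{True}$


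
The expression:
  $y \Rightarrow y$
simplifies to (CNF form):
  $\text{True}$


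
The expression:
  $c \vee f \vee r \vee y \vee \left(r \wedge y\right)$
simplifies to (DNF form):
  $c \vee f \vee r \vee y$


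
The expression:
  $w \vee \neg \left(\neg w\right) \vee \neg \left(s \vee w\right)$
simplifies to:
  $w \vee \neg s$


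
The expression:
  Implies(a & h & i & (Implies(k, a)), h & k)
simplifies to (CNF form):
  k | ~a | ~h | ~i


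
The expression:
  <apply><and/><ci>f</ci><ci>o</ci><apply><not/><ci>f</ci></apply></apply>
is never true.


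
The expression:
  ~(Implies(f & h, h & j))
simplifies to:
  f & h & ~j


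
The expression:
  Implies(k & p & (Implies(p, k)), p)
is always true.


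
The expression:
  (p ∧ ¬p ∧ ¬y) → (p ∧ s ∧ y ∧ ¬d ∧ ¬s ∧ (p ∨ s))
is always true.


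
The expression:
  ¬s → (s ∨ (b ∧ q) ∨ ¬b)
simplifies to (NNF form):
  q ∨ s ∨ ¬b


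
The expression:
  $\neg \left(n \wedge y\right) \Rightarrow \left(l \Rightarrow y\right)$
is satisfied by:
  {y: True, l: False}
  {l: False, y: False}
  {l: True, y: True}


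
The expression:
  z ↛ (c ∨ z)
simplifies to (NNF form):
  False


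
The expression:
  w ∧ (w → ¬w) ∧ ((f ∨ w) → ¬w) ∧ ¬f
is never true.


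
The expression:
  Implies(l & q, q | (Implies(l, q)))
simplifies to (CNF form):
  True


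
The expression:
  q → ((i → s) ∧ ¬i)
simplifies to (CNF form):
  ¬i ∨ ¬q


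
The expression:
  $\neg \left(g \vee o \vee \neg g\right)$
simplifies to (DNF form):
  $\text{False}$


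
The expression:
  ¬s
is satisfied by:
  {s: False}


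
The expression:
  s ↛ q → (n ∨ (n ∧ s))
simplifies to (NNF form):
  n ∨ q ∨ ¬s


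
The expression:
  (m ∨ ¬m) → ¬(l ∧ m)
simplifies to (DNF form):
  ¬l ∨ ¬m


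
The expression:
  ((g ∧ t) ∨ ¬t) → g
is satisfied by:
  {t: True, g: True}
  {t: True, g: False}
  {g: True, t: False}


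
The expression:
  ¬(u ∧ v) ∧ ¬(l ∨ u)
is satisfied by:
  {u: False, l: False}


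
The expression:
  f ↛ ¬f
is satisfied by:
  {f: True}


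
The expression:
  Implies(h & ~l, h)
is always true.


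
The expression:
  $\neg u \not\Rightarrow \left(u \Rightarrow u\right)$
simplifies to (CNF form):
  $\text{False}$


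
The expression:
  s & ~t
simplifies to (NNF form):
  s & ~t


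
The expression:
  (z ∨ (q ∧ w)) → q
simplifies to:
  q ∨ ¬z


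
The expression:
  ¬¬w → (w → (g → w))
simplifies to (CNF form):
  True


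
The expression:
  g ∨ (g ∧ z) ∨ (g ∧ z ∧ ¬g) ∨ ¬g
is always true.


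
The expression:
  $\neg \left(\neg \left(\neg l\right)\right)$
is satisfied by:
  {l: False}


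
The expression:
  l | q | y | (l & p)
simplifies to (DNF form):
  l | q | y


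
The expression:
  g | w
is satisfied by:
  {g: True, w: True}
  {g: True, w: False}
  {w: True, g: False}


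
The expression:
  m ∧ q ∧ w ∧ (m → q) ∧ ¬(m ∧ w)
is never true.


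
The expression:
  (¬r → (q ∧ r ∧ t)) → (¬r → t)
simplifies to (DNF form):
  True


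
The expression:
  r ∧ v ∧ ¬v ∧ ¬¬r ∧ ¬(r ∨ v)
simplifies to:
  False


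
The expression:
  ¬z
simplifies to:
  ¬z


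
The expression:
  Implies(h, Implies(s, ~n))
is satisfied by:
  {s: False, n: False, h: False}
  {h: True, s: False, n: False}
  {n: True, s: False, h: False}
  {h: True, n: True, s: False}
  {s: True, h: False, n: False}
  {h: True, s: True, n: False}
  {n: True, s: True, h: False}


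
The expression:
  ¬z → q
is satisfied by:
  {q: True, z: True}
  {q: True, z: False}
  {z: True, q: False}


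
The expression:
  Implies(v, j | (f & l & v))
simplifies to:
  j | ~v | (f & l)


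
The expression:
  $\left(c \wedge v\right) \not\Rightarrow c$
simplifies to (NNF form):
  $\text{False}$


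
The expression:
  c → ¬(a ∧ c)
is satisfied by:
  {c: False, a: False}
  {a: True, c: False}
  {c: True, a: False}


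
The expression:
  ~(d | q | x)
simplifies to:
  ~d & ~q & ~x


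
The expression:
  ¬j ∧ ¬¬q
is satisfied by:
  {q: True, j: False}


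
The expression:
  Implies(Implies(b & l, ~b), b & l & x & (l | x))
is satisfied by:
  {b: True, l: True}


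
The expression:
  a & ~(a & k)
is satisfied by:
  {a: True, k: False}


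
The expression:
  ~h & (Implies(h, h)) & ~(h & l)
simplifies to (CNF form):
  ~h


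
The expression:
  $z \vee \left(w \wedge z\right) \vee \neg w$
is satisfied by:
  {z: True, w: False}
  {w: False, z: False}
  {w: True, z: True}


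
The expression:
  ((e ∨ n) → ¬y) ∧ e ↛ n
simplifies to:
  e ∧ ¬n ∧ ¬y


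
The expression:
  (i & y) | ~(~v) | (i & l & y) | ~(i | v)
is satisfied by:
  {y: True, v: True, i: False}
  {y: True, i: False, v: False}
  {v: True, i: False, y: False}
  {v: False, i: False, y: False}
  {y: True, v: True, i: True}
  {y: True, i: True, v: False}
  {v: True, i: True, y: False}


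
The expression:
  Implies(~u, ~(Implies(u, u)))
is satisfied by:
  {u: True}


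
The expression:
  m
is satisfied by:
  {m: True}


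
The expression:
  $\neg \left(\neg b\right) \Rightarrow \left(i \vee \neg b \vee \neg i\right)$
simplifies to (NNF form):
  $\text{True}$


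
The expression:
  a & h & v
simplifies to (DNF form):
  a & h & v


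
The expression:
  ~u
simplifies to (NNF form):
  ~u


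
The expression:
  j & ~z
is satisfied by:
  {j: True, z: False}


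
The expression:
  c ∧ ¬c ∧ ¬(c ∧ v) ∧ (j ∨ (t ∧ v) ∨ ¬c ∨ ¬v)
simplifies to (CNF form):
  False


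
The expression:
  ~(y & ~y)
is always true.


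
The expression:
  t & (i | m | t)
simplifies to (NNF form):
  t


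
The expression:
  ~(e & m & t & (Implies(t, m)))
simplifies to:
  ~e | ~m | ~t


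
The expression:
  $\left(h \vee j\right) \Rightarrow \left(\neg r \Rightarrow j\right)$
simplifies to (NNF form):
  $j \vee r \vee \neg h$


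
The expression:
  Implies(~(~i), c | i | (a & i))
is always true.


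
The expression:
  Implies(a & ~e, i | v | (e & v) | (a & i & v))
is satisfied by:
  {i: True, v: True, e: True, a: False}
  {i: True, v: True, e: False, a: False}
  {i: True, e: True, v: False, a: False}
  {i: True, e: False, v: False, a: False}
  {v: True, e: True, i: False, a: False}
  {v: True, i: False, e: False, a: False}
  {v: False, e: True, i: False, a: False}
  {v: False, i: False, e: False, a: False}
  {i: True, a: True, v: True, e: True}
  {i: True, a: True, v: True, e: False}
  {i: True, a: True, e: True, v: False}
  {i: True, a: True, e: False, v: False}
  {a: True, v: True, e: True, i: False}
  {a: True, v: True, e: False, i: False}
  {a: True, e: True, v: False, i: False}


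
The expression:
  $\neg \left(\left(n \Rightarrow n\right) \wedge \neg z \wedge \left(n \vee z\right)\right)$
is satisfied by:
  {z: True, n: False}
  {n: False, z: False}
  {n: True, z: True}


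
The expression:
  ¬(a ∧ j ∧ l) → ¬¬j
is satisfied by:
  {j: True}


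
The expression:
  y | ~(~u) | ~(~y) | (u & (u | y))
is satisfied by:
  {y: True, u: True}
  {y: True, u: False}
  {u: True, y: False}


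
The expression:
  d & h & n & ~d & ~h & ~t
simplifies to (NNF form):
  False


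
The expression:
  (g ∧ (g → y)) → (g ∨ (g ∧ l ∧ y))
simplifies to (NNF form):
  True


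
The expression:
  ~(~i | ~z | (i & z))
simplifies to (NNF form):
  False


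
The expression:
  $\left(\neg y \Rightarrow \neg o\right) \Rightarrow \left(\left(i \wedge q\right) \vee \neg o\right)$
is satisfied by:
  {i: True, q: True, o: False, y: False}
  {i: True, q: False, o: False, y: False}
  {q: True, i: False, o: False, y: False}
  {i: False, q: False, o: False, y: False}
  {i: True, y: True, q: True, o: False}
  {i: True, y: True, q: False, o: False}
  {y: True, q: True, i: False, o: False}
  {y: True, i: False, q: False, o: False}
  {i: True, o: True, q: True, y: False}
  {i: True, o: True, q: False, y: False}
  {o: True, q: True, i: False, y: False}
  {o: True, i: False, q: False, y: False}
  {i: True, y: True, o: True, q: True}


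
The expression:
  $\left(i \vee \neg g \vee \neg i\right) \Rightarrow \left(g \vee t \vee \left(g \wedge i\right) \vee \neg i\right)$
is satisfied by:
  {t: True, g: True, i: False}
  {t: True, g: False, i: False}
  {g: True, t: False, i: False}
  {t: False, g: False, i: False}
  {i: True, t: True, g: True}
  {i: True, t: True, g: False}
  {i: True, g: True, t: False}


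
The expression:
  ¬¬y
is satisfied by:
  {y: True}


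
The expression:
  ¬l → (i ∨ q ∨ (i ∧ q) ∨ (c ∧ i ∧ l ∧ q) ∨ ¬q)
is always true.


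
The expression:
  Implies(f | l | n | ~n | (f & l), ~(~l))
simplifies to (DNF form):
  l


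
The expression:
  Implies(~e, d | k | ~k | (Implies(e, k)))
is always true.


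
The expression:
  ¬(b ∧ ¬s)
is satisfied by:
  {s: True, b: False}
  {b: False, s: False}
  {b: True, s: True}


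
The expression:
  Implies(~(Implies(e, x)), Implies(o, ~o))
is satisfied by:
  {x: True, e: False, o: False}
  {e: False, o: False, x: False}
  {x: True, o: True, e: False}
  {o: True, e: False, x: False}
  {x: True, e: True, o: False}
  {e: True, x: False, o: False}
  {x: True, o: True, e: True}


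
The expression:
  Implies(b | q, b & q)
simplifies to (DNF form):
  (b & q) | (~b & ~q)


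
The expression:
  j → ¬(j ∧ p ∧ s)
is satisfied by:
  {s: False, p: False, j: False}
  {j: True, s: False, p: False}
  {p: True, s: False, j: False}
  {j: True, p: True, s: False}
  {s: True, j: False, p: False}
  {j: True, s: True, p: False}
  {p: True, s: True, j: False}


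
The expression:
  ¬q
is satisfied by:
  {q: False}


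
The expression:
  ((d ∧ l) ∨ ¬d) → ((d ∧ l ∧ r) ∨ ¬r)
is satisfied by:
  {d: True, r: False}
  {r: False, d: False}
  {r: True, d: True}


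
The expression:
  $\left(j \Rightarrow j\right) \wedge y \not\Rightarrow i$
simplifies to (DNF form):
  $y \wedge \neg i$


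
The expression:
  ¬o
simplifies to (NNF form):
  ¬o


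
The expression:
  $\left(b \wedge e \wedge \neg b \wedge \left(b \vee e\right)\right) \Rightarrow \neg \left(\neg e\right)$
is always true.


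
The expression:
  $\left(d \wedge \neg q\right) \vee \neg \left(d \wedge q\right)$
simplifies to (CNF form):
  $\neg d \vee \neg q$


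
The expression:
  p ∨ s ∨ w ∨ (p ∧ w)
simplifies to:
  p ∨ s ∨ w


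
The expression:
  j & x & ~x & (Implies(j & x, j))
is never true.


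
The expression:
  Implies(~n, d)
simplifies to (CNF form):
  d | n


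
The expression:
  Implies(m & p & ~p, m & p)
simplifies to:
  True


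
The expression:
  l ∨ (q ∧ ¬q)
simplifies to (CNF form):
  l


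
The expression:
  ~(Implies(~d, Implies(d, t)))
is never true.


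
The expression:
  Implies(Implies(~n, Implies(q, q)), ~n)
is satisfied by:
  {n: False}


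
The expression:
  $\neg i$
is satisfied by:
  {i: False}


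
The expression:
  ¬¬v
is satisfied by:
  {v: True}


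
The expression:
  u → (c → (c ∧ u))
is always true.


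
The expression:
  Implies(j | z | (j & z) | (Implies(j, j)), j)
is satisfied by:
  {j: True}


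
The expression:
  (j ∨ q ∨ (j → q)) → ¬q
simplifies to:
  ¬q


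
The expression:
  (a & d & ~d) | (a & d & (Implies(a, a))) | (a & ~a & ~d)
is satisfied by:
  {a: True, d: True}


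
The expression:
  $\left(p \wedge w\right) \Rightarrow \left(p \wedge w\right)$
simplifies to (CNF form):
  $\text{True}$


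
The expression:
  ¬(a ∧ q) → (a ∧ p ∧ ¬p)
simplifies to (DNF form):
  a ∧ q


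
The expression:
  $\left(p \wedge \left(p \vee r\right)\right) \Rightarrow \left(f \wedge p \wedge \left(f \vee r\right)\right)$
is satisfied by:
  {f: True, p: False}
  {p: False, f: False}
  {p: True, f: True}


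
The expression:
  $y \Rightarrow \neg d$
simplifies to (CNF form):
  $\neg d \vee \neg y$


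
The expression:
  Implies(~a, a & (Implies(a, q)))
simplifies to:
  a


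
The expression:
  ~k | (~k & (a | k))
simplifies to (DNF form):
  ~k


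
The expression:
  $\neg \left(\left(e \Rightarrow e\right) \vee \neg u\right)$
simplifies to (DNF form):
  $\text{False}$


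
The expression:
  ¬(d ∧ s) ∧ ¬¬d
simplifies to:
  d ∧ ¬s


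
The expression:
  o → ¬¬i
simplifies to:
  i ∨ ¬o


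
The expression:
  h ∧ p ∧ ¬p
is never true.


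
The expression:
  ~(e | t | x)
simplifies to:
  ~e & ~t & ~x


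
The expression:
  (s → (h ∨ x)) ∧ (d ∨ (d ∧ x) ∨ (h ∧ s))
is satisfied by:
  {d: True, h: True, x: True, s: False}
  {d: True, h: True, s: False, x: False}
  {d: True, x: True, s: False, h: False}
  {d: True, s: False, x: False, h: False}
  {d: True, h: True, s: True, x: True}
  {d: True, h: True, s: True, x: False}
  {d: True, s: True, x: True, h: False}
  {x: True, h: True, s: True, d: False}
  {h: True, s: True, x: False, d: False}


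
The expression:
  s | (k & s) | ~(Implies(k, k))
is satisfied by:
  {s: True}


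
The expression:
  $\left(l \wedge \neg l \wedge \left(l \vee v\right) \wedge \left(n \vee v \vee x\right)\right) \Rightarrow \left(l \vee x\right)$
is always true.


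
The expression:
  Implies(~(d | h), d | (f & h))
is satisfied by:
  {d: True, h: True}
  {d: True, h: False}
  {h: True, d: False}


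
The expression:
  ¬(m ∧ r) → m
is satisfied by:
  {m: True}


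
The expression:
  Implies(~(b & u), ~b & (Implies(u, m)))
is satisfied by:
  {m: True, b: False, u: False}
  {m: False, b: False, u: False}
  {u: True, m: True, b: False}
  {b: True, u: True, m: True}
  {b: True, u: True, m: False}


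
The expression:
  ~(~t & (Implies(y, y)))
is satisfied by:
  {t: True}


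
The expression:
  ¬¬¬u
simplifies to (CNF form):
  ¬u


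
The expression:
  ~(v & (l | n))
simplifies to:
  ~v | (~l & ~n)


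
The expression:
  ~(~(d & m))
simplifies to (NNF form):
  d & m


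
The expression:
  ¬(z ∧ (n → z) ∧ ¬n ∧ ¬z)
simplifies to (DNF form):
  True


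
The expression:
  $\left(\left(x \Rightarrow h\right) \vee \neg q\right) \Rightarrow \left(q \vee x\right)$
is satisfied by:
  {x: True, q: True}
  {x: True, q: False}
  {q: True, x: False}


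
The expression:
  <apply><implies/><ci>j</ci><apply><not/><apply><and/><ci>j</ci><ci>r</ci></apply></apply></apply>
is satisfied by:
  {r: False, j: False}
  {j: True, r: False}
  {r: True, j: False}


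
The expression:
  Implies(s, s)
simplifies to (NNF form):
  True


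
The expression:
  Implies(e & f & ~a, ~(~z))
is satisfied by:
  {a: True, z: True, e: False, f: False}
  {a: True, e: False, z: False, f: False}
  {z: True, a: False, e: False, f: False}
  {a: False, e: False, z: False, f: False}
  {f: True, a: True, z: True, e: False}
  {f: True, a: True, e: False, z: False}
  {f: True, z: True, a: False, e: False}
  {f: True, a: False, e: False, z: False}
  {a: True, e: True, z: True, f: False}
  {a: True, e: True, f: False, z: False}
  {e: True, z: True, f: False, a: False}
  {e: True, f: False, z: False, a: False}
  {a: True, e: True, f: True, z: True}
  {a: True, e: True, f: True, z: False}
  {e: True, f: True, z: True, a: False}


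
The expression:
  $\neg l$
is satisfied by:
  {l: False}


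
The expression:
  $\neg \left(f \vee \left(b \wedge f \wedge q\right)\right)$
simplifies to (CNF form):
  $\neg f$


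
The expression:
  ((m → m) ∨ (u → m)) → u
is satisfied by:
  {u: True}


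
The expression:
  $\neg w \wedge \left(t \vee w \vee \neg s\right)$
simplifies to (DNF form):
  $\left(t \wedge \neg w\right) \vee \left(\neg s \wedge \neg w\right)$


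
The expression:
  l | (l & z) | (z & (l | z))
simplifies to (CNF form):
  l | z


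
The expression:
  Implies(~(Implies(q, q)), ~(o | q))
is always true.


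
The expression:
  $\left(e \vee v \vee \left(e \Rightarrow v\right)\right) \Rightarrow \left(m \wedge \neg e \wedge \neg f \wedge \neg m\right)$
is never true.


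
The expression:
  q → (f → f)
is always true.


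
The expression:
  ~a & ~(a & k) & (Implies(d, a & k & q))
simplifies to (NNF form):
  ~a & ~d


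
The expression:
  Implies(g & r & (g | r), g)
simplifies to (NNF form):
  True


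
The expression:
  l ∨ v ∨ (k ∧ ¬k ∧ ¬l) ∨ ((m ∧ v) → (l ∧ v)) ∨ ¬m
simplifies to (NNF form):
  True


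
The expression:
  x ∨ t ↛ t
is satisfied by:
  {x: True}


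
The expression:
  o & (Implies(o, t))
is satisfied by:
  {t: True, o: True}


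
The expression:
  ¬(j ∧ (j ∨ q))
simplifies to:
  ¬j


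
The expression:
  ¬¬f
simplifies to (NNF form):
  f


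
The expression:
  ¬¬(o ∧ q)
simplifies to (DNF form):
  o ∧ q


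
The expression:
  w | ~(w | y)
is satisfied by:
  {w: True, y: False}
  {y: False, w: False}
  {y: True, w: True}


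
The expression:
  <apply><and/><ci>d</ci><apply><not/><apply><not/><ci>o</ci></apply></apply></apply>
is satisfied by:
  {d: True, o: True}


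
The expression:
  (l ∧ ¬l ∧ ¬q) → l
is always true.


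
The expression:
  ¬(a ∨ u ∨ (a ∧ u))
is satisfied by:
  {u: False, a: False}


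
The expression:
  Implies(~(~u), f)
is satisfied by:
  {f: True, u: False}
  {u: False, f: False}
  {u: True, f: True}


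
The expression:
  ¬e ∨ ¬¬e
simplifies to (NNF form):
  True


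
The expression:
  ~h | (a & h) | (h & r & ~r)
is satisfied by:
  {a: True, h: False}
  {h: False, a: False}
  {h: True, a: True}


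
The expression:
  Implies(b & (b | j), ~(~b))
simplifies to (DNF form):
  True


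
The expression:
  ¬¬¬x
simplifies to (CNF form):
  ¬x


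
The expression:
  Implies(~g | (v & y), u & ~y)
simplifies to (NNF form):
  (g & ~v) | (g & ~y) | (u & ~y)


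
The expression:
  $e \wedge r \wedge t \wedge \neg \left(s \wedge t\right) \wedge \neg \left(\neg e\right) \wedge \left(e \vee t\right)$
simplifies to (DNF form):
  $e \wedge r \wedge t \wedge \neg s$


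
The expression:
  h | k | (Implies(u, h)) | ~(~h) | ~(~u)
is always true.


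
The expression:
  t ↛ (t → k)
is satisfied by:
  {t: True, k: False}


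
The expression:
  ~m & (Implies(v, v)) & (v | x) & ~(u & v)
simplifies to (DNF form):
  (v & ~m & ~u) | (v & ~m & ~v) | (x & ~m & ~u) | (x & ~m & ~v)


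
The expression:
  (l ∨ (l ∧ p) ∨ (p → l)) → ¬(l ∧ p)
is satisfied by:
  {l: False, p: False}
  {p: True, l: False}
  {l: True, p: False}


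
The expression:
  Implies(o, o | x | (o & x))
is always true.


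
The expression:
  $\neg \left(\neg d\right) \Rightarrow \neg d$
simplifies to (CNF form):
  $\neg d$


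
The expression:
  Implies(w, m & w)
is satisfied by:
  {m: True, w: False}
  {w: False, m: False}
  {w: True, m: True}


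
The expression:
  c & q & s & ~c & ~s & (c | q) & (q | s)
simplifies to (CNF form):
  False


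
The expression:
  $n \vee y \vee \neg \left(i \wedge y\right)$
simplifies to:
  $\text{True}$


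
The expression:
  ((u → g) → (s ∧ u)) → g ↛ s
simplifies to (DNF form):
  (g ∧ ¬s) ∨ ¬u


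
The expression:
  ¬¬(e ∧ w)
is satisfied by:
  {e: True, w: True}


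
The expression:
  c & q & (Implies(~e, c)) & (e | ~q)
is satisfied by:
  {c: True, e: True, q: True}


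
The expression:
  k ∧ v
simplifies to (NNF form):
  k ∧ v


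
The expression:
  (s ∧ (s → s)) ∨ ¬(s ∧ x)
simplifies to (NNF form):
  True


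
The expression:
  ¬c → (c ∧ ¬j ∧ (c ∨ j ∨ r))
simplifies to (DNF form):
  c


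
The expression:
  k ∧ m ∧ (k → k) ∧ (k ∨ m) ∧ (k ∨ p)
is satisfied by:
  {m: True, k: True}


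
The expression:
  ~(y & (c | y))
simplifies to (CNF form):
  ~y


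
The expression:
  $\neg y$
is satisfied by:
  {y: False}


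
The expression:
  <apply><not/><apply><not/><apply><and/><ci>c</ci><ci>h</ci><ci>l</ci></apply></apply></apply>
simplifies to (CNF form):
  <apply><and/><ci>c</ci><ci>h</ci><ci>l</ci></apply>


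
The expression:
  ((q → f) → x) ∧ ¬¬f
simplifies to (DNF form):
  f ∧ x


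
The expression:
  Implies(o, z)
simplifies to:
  z | ~o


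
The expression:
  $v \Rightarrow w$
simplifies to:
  $w \vee \neg v$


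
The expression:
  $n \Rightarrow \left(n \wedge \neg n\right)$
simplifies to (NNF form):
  $\neg n$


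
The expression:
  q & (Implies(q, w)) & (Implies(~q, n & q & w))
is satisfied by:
  {w: True, q: True}


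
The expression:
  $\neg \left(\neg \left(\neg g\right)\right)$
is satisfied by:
  {g: False}


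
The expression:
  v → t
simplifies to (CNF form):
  t ∨ ¬v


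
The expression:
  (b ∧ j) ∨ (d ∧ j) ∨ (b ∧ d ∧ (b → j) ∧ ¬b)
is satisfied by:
  {j: True, b: True, d: True}
  {j: True, b: True, d: False}
  {j: True, d: True, b: False}


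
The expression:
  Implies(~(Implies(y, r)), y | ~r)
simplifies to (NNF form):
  True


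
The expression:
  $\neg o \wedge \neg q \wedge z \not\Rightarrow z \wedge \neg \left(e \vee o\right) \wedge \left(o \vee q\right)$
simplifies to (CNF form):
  $\text{False}$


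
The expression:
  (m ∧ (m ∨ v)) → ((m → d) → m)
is always true.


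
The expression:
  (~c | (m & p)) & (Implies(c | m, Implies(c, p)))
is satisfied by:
  {p: True, m: True, c: False}
  {p: True, m: False, c: False}
  {m: True, p: False, c: False}
  {p: False, m: False, c: False}
  {p: True, c: True, m: True}


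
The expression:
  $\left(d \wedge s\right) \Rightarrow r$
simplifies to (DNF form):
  $r \vee \neg d \vee \neg s$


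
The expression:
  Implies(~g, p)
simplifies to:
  g | p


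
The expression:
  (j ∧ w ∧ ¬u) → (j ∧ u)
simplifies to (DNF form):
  u ∨ ¬j ∨ ¬w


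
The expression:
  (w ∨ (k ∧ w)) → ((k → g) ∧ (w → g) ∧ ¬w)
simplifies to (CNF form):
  ¬w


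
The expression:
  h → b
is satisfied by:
  {b: True, h: False}
  {h: False, b: False}
  {h: True, b: True}


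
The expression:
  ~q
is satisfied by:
  {q: False}


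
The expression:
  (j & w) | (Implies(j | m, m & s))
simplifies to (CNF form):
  (j | m | ~j) & (j | m | ~m) & (j | s | ~j) & (j | s | ~m) & (m | w | ~j) & (m | w | ~m) & (s | w | ~j) & (s | w | ~m)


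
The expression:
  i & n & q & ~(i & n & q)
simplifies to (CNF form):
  False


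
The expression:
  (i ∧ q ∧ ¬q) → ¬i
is always true.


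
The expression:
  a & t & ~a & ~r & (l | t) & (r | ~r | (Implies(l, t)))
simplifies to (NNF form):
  False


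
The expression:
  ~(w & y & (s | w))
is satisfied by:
  {w: False, y: False}
  {y: True, w: False}
  {w: True, y: False}


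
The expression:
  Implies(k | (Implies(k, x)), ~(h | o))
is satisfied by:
  {o: False, h: False}


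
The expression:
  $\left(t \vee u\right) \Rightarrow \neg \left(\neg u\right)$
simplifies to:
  $u \vee \neg t$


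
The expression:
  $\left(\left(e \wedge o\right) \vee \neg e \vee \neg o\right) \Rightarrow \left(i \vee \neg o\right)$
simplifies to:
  $i \vee \neg o$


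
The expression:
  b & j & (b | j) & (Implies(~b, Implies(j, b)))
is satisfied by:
  {j: True, b: True}


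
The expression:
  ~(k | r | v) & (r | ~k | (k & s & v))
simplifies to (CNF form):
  ~k & ~r & ~v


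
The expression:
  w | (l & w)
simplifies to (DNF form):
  w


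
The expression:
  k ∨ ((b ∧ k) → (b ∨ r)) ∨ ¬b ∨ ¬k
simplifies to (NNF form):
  True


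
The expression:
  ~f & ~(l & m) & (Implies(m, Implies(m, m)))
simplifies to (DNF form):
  (~f & ~l) | (~f & ~m)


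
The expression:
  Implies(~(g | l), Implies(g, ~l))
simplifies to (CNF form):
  True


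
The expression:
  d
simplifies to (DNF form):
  d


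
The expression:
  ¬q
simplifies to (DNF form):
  ¬q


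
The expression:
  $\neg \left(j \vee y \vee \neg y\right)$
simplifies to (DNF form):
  $\text{False}$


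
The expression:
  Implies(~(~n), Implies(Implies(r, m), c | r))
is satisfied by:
  {r: True, c: True, n: False}
  {r: True, c: False, n: False}
  {c: True, r: False, n: False}
  {r: False, c: False, n: False}
  {r: True, n: True, c: True}
  {r: True, n: True, c: False}
  {n: True, c: True, r: False}


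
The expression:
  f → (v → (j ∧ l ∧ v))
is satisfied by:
  {l: True, j: True, v: False, f: False}
  {l: True, j: False, v: False, f: False}
  {j: True, l: False, v: False, f: False}
  {l: False, j: False, v: False, f: False}
  {f: True, l: True, j: True, v: False}
  {f: True, l: True, j: False, v: False}
  {f: True, j: True, l: False, v: False}
  {f: True, j: False, l: False, v: False}
  {l: True, v: True, j: True, f: False}
  {l: True, v: True, j: False, f: False}
  {v: True, j: True, l: False, f: False}
  {v: True, l: False, j: False, f: False}
  {f: True, l: True, v: True, j: True}


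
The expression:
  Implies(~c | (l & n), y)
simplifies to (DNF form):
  y | (c & ~l) | (c & ~n)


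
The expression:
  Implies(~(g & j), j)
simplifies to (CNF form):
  j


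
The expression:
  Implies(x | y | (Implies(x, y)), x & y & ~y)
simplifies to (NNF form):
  False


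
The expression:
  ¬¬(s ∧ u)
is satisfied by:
  {u: True, s: True}


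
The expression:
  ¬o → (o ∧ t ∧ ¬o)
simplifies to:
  o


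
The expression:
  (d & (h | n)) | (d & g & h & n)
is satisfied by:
  {d: True, n: True, h: True}
  {d: True, n: True, h: False}
  {d: True, h: True, n: False}


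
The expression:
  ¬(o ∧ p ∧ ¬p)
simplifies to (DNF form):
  True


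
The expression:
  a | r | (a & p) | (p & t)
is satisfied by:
  {r: True, a: True, p: True, t: True}
  {r: True, a: True, p: True, t: False}
  {r: True, a: True, t: True, p: False}
  {r: True, a: True, t: False, p: False}
  {r: True, p: True, t: True, a: False}
  {r: True, p: True, t: False, a: False}
  {r: True, p: False, t: True, a: False}
  {r: True, p: False, t: False, a: False}
  {a: True, p: True, t: True, r: False}
  {a: True, p: True, t: False, r: False}
  {a: True, t: True, p: False, r: False}
  {a: True, t: False, p: False, r: False}
  {p: True, t: True, a: False, r: False}


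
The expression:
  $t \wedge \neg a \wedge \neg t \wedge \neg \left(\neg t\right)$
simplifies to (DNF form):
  $\text{False}$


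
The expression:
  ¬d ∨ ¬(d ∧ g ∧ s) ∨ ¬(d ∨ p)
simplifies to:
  ¬d ∨ ¬g ∨ ¬s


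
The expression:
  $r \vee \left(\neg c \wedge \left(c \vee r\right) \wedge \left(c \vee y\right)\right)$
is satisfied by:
  {r: True}


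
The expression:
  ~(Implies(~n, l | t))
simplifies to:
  ~l & ~n & ~t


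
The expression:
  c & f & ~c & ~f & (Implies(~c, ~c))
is never true.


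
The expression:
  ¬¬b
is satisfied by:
  {b: True}


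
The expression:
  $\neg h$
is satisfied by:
  {h: False}


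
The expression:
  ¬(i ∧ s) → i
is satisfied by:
  {i: True}


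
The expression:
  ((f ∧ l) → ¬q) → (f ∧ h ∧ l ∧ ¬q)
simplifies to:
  f ∧ l ∧ (h ∨ q)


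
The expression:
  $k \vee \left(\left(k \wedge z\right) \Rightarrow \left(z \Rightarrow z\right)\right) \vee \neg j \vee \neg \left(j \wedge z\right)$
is always true.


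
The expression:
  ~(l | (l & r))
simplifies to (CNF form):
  ~l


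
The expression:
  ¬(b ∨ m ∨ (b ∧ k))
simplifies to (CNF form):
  ¬b ∧ ¬m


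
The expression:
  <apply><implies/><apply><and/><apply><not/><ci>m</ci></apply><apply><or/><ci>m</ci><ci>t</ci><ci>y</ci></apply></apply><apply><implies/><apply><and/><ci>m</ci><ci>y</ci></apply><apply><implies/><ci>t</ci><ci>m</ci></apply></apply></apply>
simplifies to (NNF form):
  <true/>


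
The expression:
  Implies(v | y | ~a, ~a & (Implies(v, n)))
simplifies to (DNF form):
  (n & ~a) | (~a & ~v) | (~v & ~y)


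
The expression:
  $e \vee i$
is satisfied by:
  {i: True, e: True}
  {i: True, e: False}
  {e: True, i: False}


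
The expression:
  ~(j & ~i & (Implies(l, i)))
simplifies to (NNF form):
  i | l | ~j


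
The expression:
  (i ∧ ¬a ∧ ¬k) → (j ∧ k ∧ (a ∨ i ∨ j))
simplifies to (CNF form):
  a ∨ k ∨ ¬i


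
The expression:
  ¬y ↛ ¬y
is never true.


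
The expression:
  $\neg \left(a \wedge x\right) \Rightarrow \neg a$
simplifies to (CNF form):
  $x \vee \neg a$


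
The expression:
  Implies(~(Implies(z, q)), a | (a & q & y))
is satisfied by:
  {a: True, q: True, z: False}
  {a: True, z: False, q: False}
  {q: True, z: False, a: False}
  {q: False, z: False, a: False}
  {a: True, q: True, z: True}
  {a: True, z: True, q: False}
  {q: True, z: True, a: False}


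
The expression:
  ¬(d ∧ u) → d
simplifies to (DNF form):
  d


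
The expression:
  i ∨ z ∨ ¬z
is always true.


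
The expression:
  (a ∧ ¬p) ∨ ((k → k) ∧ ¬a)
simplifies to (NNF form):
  ¬a ∨ ¬p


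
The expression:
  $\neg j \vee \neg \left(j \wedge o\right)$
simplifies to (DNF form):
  $\neg j \vee \neg o$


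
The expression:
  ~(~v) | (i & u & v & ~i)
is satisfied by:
  {v: True}


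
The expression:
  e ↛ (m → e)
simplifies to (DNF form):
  False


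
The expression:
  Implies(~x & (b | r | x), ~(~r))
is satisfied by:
  {r: True, x: True, b: False}
  {r: True, b: False, x: False}
  {x: True, b: False, r: False}
  {x: False, b: False, r: False}
  {r: True, x: True, b: True}
  {r: True, b: True, x: False}
  {x: True, b: True, r: False}


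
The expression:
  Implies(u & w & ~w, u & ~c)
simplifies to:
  True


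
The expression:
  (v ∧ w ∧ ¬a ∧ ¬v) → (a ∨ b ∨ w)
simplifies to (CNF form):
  True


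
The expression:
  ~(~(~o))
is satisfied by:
  {o: False}


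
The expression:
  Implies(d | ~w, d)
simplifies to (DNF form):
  d | w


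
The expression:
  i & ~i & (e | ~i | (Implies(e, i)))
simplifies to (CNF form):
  False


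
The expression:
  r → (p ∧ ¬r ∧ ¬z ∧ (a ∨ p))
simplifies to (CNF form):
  ¬r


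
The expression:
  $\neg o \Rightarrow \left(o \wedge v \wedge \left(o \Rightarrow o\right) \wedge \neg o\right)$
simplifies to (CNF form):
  $o$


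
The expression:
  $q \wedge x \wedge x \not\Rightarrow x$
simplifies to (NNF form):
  $\text{False}$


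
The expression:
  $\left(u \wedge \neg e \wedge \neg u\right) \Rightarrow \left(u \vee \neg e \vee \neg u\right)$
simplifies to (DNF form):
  $\text{True}$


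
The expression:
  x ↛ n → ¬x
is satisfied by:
  {n: True, x: False}
  {x: False, n: False}
  {x: True, n: True}


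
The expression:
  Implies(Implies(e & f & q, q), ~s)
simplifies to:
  ~s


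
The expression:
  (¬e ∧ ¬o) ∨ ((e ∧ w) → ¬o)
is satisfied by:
  {w: False, e: False, o: False}
  {o: True, w: False, e: False}
  {e: True, w: False, o: False}
  {o: True, e: True, w: False}
  {w: True, o: False, e: False}
  {o: True, w: True, e: False}
  {e: True, w: True, o: False}


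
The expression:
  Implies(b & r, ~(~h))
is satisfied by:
  {h: True, b: False, r: False}
  {h: False, b: False, r: False}
  {r: True, h: True, b: False}
  {r: True, h: False, b: False}
  {b: True, h: True, r: False}
  {b: True, h: False, r: False}
  {b: True, r: True, h: True}


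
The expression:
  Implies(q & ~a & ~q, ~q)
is always true.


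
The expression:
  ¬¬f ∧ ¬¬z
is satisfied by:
  {z: True, f: True}


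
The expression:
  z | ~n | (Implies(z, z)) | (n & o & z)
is always true.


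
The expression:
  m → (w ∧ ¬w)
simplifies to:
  ¬m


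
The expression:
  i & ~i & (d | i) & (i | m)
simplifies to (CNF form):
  False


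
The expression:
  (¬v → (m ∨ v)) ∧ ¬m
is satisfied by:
  {v: True, m: False}


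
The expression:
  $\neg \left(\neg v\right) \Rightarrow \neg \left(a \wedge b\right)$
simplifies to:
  $\neg a \vee \neg b \vee \neg v$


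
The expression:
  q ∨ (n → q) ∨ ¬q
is always true.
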